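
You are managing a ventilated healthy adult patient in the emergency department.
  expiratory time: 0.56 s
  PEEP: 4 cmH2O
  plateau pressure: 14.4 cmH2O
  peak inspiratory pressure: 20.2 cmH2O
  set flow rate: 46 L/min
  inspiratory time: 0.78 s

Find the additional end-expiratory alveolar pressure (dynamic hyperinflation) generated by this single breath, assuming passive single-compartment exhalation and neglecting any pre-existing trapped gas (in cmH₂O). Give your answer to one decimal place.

Flow: 46 L/min ÷ 60 = 0.7667 L/s.
Vt = flow × Ti = 0.7667 L/s × 0.78 s × 1000 mL/L = 598.03 mL.
R = (PIP − Pplat)/V̇ = (20.2 − 14.4) / 0.7667 = 5.8/0.7667 = 7.565 cmH2O·s/L.
C = Vt/(Pplat − PEEP) = 598.03 / (14.4 − 4) = 598.03/10.4 = 57.503 mL/cmH2O.
τ = R × C = 7.565 × 0.0575 L/cmH2O = 0.435 s.
Fraction remaining = e^(−Te/τ) = e^(−0.56/0.435) = 0.276; trapped volume = 598.03 × 0.276 = 165.06 mL.
Additional alveolar pressure from trapping ≈ V_trapped / C = 165.06 / 57.503 = 2.87 cmH2O.

2.9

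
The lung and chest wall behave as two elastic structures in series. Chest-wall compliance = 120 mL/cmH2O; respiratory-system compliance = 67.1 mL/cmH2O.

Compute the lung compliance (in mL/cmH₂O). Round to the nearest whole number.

1/CL = 1/Crs − 1/Ccw.
1/CL = 1/67.1 − 1/120 = 0.00657.
CL = 152.21 mL/cmH2O.

152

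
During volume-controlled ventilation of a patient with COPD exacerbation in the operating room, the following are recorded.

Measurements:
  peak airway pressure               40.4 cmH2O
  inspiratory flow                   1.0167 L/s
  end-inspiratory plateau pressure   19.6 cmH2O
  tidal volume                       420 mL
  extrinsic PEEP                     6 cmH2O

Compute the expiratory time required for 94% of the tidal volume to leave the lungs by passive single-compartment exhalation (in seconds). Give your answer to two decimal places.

R = (PIP − Pplat)/V̇ = (40.4 − 19.6) / 1.0167 = 20.8/1.0167 = 20.458 cmH2O·s/L.
C = Vt/(Pplat − PEEP) = 420.0 / (19.6 − 6) = 420.0/13.6 = 30.882 mL/cmH2O.
τ = R × C = 20.458 × 0.03088 L/cmH2O = 0.6317 s.
t = −τ·ln(1 − 0.94) = −0.6317·ln(0.06) = 1.777 s.

1.78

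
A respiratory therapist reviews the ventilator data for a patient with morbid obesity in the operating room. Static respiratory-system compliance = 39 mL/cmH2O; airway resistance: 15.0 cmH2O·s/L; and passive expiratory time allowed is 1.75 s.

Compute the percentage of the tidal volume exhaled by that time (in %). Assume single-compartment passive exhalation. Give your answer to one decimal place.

τ = R × C = 15.0 × 39 mL/cmH2O = 15.0 × 0.039 L/cmH2O = 0.585 s.
Passive exhalation: V(t)/V₀ = e^(−t/τ) = e^(−1.75/0.585) = 0.05021.
Fraction exhaled = 1 − 0.05021 = 0.9498 → 94.98%.

95.0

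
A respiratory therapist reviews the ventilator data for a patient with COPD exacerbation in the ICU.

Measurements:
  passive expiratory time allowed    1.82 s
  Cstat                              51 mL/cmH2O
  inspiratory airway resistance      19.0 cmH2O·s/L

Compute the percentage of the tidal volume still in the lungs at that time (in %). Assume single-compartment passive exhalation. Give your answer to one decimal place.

τ = R × C = 19.0 × 51 mL/cmH2O = 19.0 × 0.051 L/cmH2O = 0.969 s.
Passive exhalation: V(t)/V₀ = e^(−t/τ) = e^(−1.82/0.969) = 0.1529.
Fraction remaining = 0.1529 → 15.29%.

15.3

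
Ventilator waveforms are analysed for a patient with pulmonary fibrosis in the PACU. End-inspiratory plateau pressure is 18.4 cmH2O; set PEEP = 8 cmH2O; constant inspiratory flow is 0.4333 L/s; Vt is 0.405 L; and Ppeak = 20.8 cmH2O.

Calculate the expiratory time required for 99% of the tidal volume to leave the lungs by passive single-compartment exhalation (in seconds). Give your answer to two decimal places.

R = (PIP − Pplat)/V̇ = (20.8 − 18.4) / 0.4333 = 2.4/0.4333 = 5.539 cmH2O·s/L.
C = Vt/(Pplat − PEEP) = 405.0 / (18.4 − 8) = 405.0/10.4 = 38.942 mL/cmH2O.
τ = R × C = 5.539 × 0.03894 L/cmH2O = 0.2157 s.
t = −τ·ln(1 − 0.99) = −0.2157·ln(0.01) = 0.9933 s.

0.99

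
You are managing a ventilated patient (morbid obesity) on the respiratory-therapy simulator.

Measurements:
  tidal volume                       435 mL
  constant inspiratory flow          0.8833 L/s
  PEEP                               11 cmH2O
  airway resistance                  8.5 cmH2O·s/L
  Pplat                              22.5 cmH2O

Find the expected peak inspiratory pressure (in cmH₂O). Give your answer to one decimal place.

PIP = Pplat + Raw × flow = 22.5 + 8.5 × 0.8833 = 22.5 + 7.508 = 30.008 cmH2O.

30.0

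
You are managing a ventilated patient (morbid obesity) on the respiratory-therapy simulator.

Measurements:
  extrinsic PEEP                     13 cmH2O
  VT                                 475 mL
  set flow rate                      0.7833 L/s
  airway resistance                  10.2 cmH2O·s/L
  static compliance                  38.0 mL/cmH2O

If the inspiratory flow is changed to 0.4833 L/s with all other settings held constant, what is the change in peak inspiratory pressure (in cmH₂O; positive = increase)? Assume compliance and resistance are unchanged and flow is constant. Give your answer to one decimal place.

PIP = Vt/C + R·V̇ + PEEP (constant-flow equation of motion).
Only the resistive term changes: ΔPIP = R × ΔV̇ = 10.2 × (0.4833 − 0.7833) = 10.2 × -0.3 = -3.06 cmH2O.

-3.1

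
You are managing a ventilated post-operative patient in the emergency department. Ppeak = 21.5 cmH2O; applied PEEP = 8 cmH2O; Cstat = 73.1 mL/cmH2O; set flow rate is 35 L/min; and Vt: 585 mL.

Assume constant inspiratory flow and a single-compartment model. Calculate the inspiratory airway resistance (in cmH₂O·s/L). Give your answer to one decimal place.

Flow: 35 L/min ÷ 60 = 0.5833 L/s.
Equation of motion (constant flow): PIP = Vt/C + R·V̇ + PEEP.
R·V̇ = PIP − Vt/C − PEEP = 21.5 − 585/73.1 − 8 = 21.5 − 8.003 − 8 = 5.497 cmH2O.
R = 5.497 / 0.5833 = 9.424 cmH2O·s/L.

9.4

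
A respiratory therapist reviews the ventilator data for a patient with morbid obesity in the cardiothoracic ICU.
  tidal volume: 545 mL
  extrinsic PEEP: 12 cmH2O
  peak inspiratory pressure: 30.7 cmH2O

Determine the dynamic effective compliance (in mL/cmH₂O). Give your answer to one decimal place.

29.1

Dynamic compliance = Vt / (PIP − PEEP) = 545 / (30.7 − 12) = 545 / 18.7 = 29.144 mL/cmH2O.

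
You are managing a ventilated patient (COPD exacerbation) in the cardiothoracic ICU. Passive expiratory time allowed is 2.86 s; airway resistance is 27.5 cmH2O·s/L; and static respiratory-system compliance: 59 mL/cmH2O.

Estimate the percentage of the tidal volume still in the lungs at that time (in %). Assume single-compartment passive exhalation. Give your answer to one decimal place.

17.2

τ = R × C = 27.5 × 59 mL/cmH2O = 27.5 × 0.059 L/cmH2O = 1.623 s.
Passive exhalation: V(t)/V₀ = e^(−t/τ) = e^(−2.86/1.623) = 0.1717.
Fraction remaining = 0.1717 → 17.17%.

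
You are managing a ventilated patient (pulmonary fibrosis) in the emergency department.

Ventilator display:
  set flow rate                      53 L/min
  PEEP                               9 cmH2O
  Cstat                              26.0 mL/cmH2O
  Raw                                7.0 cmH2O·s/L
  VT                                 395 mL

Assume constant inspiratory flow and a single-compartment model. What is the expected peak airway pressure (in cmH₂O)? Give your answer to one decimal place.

30.4

Flow: 53 L/min ÷ 60 = 0.8833 L/s.
Equation of motion (constant flow): PIP = Vt/C + R·V̇ + PEEP.
PIP = 395/26.0 + 7.0×0.8833 + 9 = 15.192 + 6.183 + 9 = 30.375 cmH2O.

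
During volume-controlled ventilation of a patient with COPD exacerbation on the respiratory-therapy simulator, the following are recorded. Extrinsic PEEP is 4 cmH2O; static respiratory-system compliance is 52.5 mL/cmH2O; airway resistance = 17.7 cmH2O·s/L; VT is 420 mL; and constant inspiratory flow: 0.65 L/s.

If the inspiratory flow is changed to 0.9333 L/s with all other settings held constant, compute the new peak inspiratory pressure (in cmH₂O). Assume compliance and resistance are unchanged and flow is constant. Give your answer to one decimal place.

28.5

PIP = Vt/C + R·V̇ + PEEP (constant-flow equation of motion).
Only the resistive term changes: ΔPIP = R × ΔV̇ = 17.7 × (0.9333 − 0.65) = 17.7 × 0.2833 = 5.014 cmH2O.
Original PIP = 420/52.5 + 17.7×0.65 + 4 = 23.505 cmH2O; new PIP = 23.505 + (5.014) = 28.519 cmH2O.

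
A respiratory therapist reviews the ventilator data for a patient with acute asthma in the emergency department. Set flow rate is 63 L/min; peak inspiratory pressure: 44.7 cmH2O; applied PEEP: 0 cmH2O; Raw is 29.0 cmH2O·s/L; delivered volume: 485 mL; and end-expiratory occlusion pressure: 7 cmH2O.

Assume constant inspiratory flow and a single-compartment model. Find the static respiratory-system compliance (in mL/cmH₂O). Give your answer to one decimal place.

Flow: 63 L/min ÷ 60 = 1.05 L/s.
Total PEEP = 7 cmH2O (set 0 + intrinsic 7); this is the baseline alveolar pressure.
Equation of motion (constant flow): PIP = Vt/C + R·V̇ + PEEP.
Vt/C = PIP − R·V̇ − PEEP = 44.7 − 29.0×1.05 − 7 = 44.7 − 30.45 − 7 = 7.25 cmH2O.
C = Vt / 7.25 = 485 / 7.25 = 66.897 mL/cmH2O.

66.9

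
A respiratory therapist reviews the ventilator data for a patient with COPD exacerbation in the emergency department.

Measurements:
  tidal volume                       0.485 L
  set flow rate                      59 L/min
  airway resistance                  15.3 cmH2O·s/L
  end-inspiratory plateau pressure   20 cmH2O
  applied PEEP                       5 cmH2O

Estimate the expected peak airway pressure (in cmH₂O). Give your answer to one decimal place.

Flow: 59 L/min ÷ 60 = 0.9833 L/s.
PIP = Pplat + Raw × flow = 20 + 15.3 × 0.9833 = 20 + 15.044 = 35.044 cmH2O.

35.0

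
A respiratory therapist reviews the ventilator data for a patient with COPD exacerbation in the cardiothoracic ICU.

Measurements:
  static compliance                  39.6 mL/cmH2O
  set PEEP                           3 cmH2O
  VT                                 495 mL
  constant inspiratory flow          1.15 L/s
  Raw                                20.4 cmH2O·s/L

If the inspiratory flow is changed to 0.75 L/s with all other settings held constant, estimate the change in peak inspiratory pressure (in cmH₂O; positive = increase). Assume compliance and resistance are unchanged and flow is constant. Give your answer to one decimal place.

PIP = Vt/C + R·V̇ + PEEP (constant-flow equation of motion).
Only the resistive term changes: ΔPIP = R × ΔV̇ = 20.4 × (0.75 − 1.15) = 20.4 × -0.4 = -8.16 cmH2O.

-8.2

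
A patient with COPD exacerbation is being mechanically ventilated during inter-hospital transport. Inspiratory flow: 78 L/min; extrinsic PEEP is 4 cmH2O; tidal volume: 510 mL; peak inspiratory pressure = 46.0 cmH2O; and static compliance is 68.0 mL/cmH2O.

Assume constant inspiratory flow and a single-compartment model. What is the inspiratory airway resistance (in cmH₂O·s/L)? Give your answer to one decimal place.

26.5

Flow: 78 L/min ÷ 60 = 1.3 L/s.
Equation of motion (constant flow): PIP = Vt/C + R·V̇ + PEEP.
R·V̇ = PIP − Vt/C − PEEP = 46.0 − 510/68.0 − 4 = 46.0 − 7.5 − 4 = 34.5 cmH2O.
R = 34.5 / 1.3 = 26.538 cmH2O·s/L.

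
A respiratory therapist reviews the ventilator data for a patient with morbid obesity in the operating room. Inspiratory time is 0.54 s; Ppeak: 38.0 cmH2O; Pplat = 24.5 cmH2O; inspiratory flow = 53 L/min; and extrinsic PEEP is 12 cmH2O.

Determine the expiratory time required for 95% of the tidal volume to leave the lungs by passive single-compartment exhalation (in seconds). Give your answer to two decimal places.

1.75

Flow: 53 L/min ÷ 60 = 0.8833 L/s.
Vt = flow × Ti = 0.8833 L/s × 0.54 s × 1000 mL/L = 476.98 mL.
R = (PIP − Pplat)/V̇ = (38.0 − 24.5) / 0.8833 = 13.5/0.8833 = 15.284 cmH2O·s/L.
C = Vt/(Pplat − PEEP) = 476.98 / (24.5 − 12) = 476.98/12.5 = 38.158 mL/cmH2O.
τ = R × C = 15.284 × 0.03816 L/cmH2O = 0.5832 s.
t = −τ·ln(1 − 0.95) = −0.5832·ln(0.05) = 1.747 s.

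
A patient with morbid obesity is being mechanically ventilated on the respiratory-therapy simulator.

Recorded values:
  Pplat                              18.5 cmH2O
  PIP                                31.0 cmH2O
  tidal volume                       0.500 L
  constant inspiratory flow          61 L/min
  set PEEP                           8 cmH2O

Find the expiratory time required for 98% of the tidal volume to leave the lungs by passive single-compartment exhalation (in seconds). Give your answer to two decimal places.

2.29

Flow: 61 L/min ÷ 60 = 1.0167 L/s.
R = (PIP − Pplat)/V̇ = (31.0 − 18.5) / 1.0167 = 12.5/1.0167 = 12.295 cmH2O·s/L.
C = Vt/(Pplat − PEEP) = 500.0 / (18.5 − 8) = 500.0/10.5 = 47.619 mL/cmH2O.
τ = R × C = 12.295 × 0.04762 L/cmH2O = 0.5855 s.
t = −τ·ln(1 − 0.98) = −0.5855·ln(0.02) = 2.29 s.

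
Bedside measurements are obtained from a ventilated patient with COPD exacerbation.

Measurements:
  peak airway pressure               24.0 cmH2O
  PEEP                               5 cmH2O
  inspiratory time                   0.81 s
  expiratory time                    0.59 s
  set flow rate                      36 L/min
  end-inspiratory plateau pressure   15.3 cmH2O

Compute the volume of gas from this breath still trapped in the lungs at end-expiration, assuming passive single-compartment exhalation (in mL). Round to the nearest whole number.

Flow: 36 L/min ÷ 60 = 0.6 L/s.
Vt = flow × Ti = 0.6 L/s × 0.81 s × 1000 mL/L = 486.0 mL.
R = (PIP − Pplat)/V̇ = (24.0 − 15.3) / 0.6 = 8.7/0.6 = 14.5 cmH2O·s/L.
C = Vt/(Pplat − PEEP) = 486.0 / (15.3 − 5) = 486.0/10.3 = 47.184 mL/cmH2O.
τ = R × C = 14.5 × 0.04718 L/cmH2O = 0.6841 s.
Fraction remaining = e^(−Te/τ) = e^(−0.59/0.6841) = 0.4221.
Trapped volume = 486.0 × 0.4221 = 205.14 mL.

205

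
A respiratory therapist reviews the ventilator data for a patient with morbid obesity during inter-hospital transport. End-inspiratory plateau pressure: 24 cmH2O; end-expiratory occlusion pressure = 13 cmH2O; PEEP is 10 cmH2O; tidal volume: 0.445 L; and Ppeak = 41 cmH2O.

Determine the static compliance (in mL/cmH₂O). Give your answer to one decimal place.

40.5

End-expiratory occlusion gives total PEEP = 13 cmH2O (intrinsic PEEP = 13 − 10 = 3). Use total PEEP for the elastic gradient.
Cstat = Vt / (Pplat − PEEPtotal) = 445 / (24 − 13) = 445 / 11.0 = 40.455 mL/cmH2O.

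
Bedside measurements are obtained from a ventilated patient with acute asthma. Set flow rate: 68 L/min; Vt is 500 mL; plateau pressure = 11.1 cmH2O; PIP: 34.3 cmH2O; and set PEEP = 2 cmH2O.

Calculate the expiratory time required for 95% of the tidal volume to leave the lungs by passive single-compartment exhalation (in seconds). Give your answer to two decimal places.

Flow: 68 L/min ÷ 60 = 1.1333 L/s.
R = (PIP − Pplat)/V̇ = (34.3 − 11.1) / 1.1333 = 23.2/1.1333 = 20.471 cmH2O·s/L.
C = Vt/(Pplat − PEEP) = 500.0 / (11.1 − 2) = 500.0/9.1 = 54.945 mL/cmH2O.
τ = R × C = 20.471 × 0.05495 L/cmH2O = 1.125 s.
t = −τ·ln(1 − 0.95) = −1.125·ln(0.05) = 3.37 s.

3.37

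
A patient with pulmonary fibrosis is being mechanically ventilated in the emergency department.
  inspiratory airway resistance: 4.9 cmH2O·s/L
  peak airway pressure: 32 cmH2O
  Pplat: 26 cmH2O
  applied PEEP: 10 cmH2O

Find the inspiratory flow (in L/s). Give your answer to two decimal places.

1.22

flow = (PIP − Pplat) / Raw = 6.0 / 4.9 = 1.224 L/s.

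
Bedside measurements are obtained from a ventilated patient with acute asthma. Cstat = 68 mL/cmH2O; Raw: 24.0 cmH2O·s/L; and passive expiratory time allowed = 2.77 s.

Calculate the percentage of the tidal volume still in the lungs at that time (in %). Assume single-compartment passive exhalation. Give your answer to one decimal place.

18.3

τ = R × C = 24.0 × 68 mL/cmH2O = 24.0 × 0.068 L/cmH2O = 1.632 s.
Passive exhalation: V(t)/V₀ = e^(−t/τ) = e^(−2.77/1.632) = 0.1832.
Fraction remaining = 0.1832 → 18.32%.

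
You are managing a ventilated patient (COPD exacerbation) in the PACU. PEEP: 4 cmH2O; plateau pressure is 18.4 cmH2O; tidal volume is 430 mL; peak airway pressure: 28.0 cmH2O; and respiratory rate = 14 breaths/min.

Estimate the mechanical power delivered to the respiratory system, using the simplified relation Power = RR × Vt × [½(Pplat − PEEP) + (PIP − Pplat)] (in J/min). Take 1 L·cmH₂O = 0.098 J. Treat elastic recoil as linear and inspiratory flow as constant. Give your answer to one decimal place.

9.9

Per-breath work = Vt × [½(Pplat−PEEP) + (PIP−Pplat)] = 0.430 × [0.5×14.4 + 9.6] = 0.430 × 16.8 = 7.224 L·cmH2O.
Power = 14 × 7.224 = 101.14 L·cmH2O/min.
× 0.098 J/(L·cmH2O) → 9.912 J/min.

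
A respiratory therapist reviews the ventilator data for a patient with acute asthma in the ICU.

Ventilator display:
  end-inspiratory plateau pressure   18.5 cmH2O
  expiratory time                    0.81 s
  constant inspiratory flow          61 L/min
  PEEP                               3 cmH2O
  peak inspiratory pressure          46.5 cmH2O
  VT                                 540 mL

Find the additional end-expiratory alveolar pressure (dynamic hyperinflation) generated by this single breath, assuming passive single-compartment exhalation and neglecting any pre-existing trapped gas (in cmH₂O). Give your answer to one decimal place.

Flow: 61 L/min ÷ 60 = 1.0167 L/s.
R = (PIP − Pplat)/V̇ = (46.5 − 18.5) / 1.0167 = 28.0/1.0167 = 27.54 cmH2O·s/L.
C = Vt/(Pplat − PEEP) = 540.0 / (18.5 − 3) = 540.0/15.5 = 34.839 mL/cmH2O.
τ = R × C = 27.54 × 0.03484 L/cmH2O = 0.9595 s.
Fraction remaining = e^(−Te/τ) = e^(−0.81/0.9595) = 0.4299; trapped volume = 540.0 × 0.4299 = 232.15 mL.
Additional alveolar pressure from trapping ≈ V_trapped / C = 232.15 / 34.839 = 6.664 cmH2O.

6.7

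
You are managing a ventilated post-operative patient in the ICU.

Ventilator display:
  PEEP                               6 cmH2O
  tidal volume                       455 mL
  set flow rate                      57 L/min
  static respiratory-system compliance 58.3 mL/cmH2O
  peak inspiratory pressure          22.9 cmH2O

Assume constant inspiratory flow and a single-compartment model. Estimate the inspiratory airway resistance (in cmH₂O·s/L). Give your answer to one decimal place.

9.6

Flow: 57 L/min ÷ 60 = 0.95 L/s.
Equation of motion (constant flow): PIP = Vt/C + R·V̇ + PEEP.
R·V̇ = PIP − Vt/C − PEEP = 22.9 − 455/58.3 − 6 = 22.9 − 7.804 − 6 = 9.096 cmH2O.
R = 9.096 / 0.95 = 9.575 cmH2O·s/L.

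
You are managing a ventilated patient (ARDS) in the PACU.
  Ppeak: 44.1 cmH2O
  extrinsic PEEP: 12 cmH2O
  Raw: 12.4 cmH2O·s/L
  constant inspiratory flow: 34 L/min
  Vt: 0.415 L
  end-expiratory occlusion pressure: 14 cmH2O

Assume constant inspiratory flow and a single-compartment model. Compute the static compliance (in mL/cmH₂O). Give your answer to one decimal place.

Flow: 34 L/min ÷ 60 = 0.5667 L/s.
Total PEEP = 14 cmH2O (set 12 + intrinsic 2); this is the baseline alveolar pressure.
Equation of motion (constant flow): PIP = Vt/C + R·V̇ + PEEP.
Vt/C = PIP − R·V̇ − PEEP = 44.1 − 12.4×0.5667 − 14 = 44.1 − 7.027 − 14 = 23.073 cmH2O.
C = Vt / 23.073 = 415 / 23.073 = 17.986 mL/cmH2O.

18.0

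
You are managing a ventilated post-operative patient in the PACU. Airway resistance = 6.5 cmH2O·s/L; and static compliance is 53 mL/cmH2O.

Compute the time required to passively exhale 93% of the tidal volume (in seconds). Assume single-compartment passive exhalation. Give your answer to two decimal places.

τ = R × C = 6.5 × 53 mL/cmH2O = 6.5 × 0.053 L/cmH2O = 0.3445 s.
Exhaled fraction f = 1 − e^(−t/τ) → t = −τ·ln(1 − f) = −0.3445·ln(0.07) = 0.9161 s.

0.92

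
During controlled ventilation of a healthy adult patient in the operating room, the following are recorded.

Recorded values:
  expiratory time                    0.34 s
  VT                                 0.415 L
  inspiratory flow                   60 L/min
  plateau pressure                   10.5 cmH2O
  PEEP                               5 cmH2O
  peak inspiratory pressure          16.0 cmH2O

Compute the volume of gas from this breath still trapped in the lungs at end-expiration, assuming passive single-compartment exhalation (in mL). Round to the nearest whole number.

183

Flow: 60 L/min ÷ 60 = 1 L/s.
R = (PIP − Pplat)/V̇ = (16.0 − 10.5) / 1 = 5.5/1 = 5.5 cmH2O·s/L.
C = Vt/(Pplat − PEEP) = 415.0 / (10.5 − 5) = 415.0/5.5 = 75.455 mL/cmH2O.
τ = R × C = 5.5 × 0.07546 L/cmH2O = 0.415 s.
Fraction remaining = e^(−Te/τ) = e^(−0.34/0.415) = 0.4408.
Trapped volume = 415.0 × 0.4408 = 182.93 mL.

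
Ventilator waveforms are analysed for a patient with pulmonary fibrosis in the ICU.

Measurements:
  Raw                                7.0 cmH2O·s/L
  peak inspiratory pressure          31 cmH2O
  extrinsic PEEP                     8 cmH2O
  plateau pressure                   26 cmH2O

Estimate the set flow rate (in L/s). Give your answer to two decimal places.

0.71

flow = (PIP − Pplat) / Raw = 5.0 / 7.0 = 0.7143 L/s.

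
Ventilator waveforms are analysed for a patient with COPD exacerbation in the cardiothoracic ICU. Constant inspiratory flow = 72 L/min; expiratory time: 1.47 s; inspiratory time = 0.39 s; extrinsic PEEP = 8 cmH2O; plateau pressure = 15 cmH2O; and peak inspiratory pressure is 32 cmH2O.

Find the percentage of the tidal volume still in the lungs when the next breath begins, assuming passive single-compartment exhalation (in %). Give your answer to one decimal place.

Flow: 72 L/min ÷ 60 = 1.2 L/s.
Vt = flow × Ti = 1.2 L/s × 0.39 s × 1000 mL/L = 468.0 mL.
R = (PIP − Pplat)/V̇ = (32 − 15) / 1.2 = 17.0/1.2 = 14.167 cmH2O·s/L.
C = Vt/(Pplat − PEEP) = 468.0 / (15 − 8) = 468.0/7.0 = 66.857 mL/cmH2O.
τ = R × C = 14.167 × 0.06686 L/cmH2O = 0.9472 s.
Fraction remaining at end-expiration = e^(−Te/τ) = e^(−1.47/0.9472) = 0.2118 → 21.18%.

21.2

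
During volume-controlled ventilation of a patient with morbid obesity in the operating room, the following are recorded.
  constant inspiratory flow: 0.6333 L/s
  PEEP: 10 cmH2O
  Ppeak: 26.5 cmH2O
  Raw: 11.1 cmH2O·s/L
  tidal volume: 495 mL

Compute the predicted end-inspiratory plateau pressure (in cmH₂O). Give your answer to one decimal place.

Pplat = PIP − Raw × flow = 26.5 − 11.1 × 0.6333 = 26.5 − 7.03 = 19.47 cmH2O.

19.5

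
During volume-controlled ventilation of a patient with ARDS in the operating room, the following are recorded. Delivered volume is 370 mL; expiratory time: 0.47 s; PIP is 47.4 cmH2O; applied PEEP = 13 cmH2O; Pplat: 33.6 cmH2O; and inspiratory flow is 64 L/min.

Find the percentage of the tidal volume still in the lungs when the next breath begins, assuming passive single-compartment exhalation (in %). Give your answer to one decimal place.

13.2

Flow: 64 L/min ÷ 60 = 1.0667 L/s.
R = (PIP − Pplat)/V̇ = (47.4 − 33.6) / 1.0667 = 13.8/1.0667 = 12.937 cmH2O·s/L.
C = Vt/(Pplat − PEEP) = 370.0 / (33.6 − 13) = 370.0/20.6 = 17.961 mL/cmH2O.
τ = R × C = 12.937 × 0.01796 L/cmH2O = 0.2323 s.
Fraction remaining at end-expiration = e^(−Te/τ) = e^(−0.47/0.2323) = 0.1322 → 13.22%.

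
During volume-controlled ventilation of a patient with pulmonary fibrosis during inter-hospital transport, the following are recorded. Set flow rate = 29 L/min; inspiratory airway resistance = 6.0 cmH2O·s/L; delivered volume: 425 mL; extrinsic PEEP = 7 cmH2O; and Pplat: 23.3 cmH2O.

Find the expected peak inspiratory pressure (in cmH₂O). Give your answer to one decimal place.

Flow: 29 L/min ÷ 60 = 0.4833 L/s.
PIP = Pplat + Raw × flow = 23.3 + 6.0 × 0.4833 = 23.3 + 2.9 = 26.2 cmH2O.

26.2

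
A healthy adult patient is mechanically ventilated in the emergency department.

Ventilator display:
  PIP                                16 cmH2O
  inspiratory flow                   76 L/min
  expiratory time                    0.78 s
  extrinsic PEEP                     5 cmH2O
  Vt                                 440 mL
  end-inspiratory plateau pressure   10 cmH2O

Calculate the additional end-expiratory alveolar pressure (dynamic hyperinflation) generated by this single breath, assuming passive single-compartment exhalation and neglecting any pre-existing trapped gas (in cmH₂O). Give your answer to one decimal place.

0.8

Flow: 76 L/min ÷ 60 = 1.2667 L/s.
R = (PIP − Pplat)/V̇ = (16 − 10) / 1.2667 = 6.0/1.2667 = 4.737 cmH2O·s/L.
C = Vt/(Pplat − PEEP) = 440.0 / (10 − 5) = 440.0/5.0 = 88.0 mL/cmH2O.
τ = R × C = 4.737 × 0.088 L/cmH2O = 0.4169 s.
Fraction remaining = e^(−Te/τ) = e^(−0.78/0.4169) = 0.154; trapped volume = 440.0 × 0.154 = 67.76 mL.
Additional alveolar pressure from trapping ≈ V_trapped / C = 67.76 / 88.0 = 0.77 cmH2O.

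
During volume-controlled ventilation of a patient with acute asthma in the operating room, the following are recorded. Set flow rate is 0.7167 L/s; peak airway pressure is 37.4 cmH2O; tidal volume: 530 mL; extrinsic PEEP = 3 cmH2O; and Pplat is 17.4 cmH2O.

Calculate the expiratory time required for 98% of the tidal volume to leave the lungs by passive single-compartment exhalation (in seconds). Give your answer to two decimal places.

R = (PIP − Pplat)/V̇ = (37.4 − 17.4) / 0.7167 = 20.0/0.7167 = 27.906 cmH2O·s/L.
C = Vt/(Pplat − PEEP) = 530.0 / (17.4 − 3) = 530.0/14.4 = 36.806 mL/cmH2O.
τ = R × C = 27.906 × 0.03681 L/cmH2O = 1.027 s.
t = −τ·ln(1 − 0.98) = −1.027·ln(0.02) = 4.018 s.

4.02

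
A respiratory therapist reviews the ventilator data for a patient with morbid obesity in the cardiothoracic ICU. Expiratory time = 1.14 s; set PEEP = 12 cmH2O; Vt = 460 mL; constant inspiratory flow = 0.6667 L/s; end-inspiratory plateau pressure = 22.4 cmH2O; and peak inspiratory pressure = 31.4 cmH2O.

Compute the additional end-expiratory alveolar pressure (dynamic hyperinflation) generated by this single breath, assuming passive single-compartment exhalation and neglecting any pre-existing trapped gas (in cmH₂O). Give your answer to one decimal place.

1.5

R = (PIP − Pplat)/V̇ = (31.4 − 22.4) / 0.6667 = 9.0/0.6667 = 13.499 cmH2O·s/L.
C = Vt/(Pplat − PEEP) = 460.0 / (22.4 − 12) = 460.0/10.4 = 44.231 mL/cmH2O.
τ = R × C = 13.499 × 0.04423 L/cmH2O = 0.5971 s.
Fraction remaining = e^(−Te/τ) = e^(−1.14/0.5971) = 0.1482; trapped volume = 460.0 × 0.1482 = 68.172 mL.
Additional alveolar pressure from trapping ≈ V_trapped / C = 68.172 / 44.231 = 1.541 cmH2O.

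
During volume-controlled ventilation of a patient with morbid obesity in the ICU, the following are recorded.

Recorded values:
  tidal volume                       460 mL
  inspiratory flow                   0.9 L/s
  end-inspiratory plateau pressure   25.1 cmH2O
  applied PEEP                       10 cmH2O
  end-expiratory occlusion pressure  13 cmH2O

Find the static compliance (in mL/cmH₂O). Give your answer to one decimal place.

38.0

End-expiratory occlusion gives total PEEP = 13 cmH2O (intrinsic PEEP = 13 − 10 = 3). Use total PEEP for the elastic gradient.
Cstat = Vt / (Pplat − PEEPtotal) = 460 / (25.1 − 13) = 460 / 12.1 = 38.017 mL/cmH2O.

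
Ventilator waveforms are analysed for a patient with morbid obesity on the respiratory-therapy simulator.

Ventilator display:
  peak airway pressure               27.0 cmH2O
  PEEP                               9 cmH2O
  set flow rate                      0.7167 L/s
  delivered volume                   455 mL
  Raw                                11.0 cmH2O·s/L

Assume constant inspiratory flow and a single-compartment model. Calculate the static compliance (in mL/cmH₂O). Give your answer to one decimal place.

Equation of motion (constant flow): PIP = Vt/C + R·V̇ + PEEP.
Vt/C = PIP − R·V̇ − PEEP = 27.0 − 11.0×0.7167 − 9 = 27.0 − 7.884 − 9 = 10.116 cmH2O.
C = Vt / 10.116 = 455 / 10.116 = 44.978 mL/cmH2O.

45.0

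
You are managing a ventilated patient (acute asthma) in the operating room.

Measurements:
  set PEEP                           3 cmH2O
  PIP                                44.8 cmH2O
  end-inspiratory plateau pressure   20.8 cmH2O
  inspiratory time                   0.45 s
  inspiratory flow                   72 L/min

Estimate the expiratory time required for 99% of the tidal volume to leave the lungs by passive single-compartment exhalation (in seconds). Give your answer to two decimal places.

2.79

Flow: 72 L/min ÷ 60 = 1.2 L/s.
Vt = flow × Ti = 1.2 L/s × 0.45 s × 1000 mL/L = 540.0 mL.
R = (PIP − Pplat)/V̇ = (44.8 − 20.8) / 1.2 = 24.0/1.2 = 20.0 cmH2O·s/L.
C = Vt/(Pplat − PEEP) = 540.0 / (20.8 − 3) = 540.0/17.8 = 30.337 mL/cmH2O.
τ = R × C = 20.0 × 0.03034 L/cmH2O = 0.6068 s.
t = −τ·ln(1 − 0.99) = −0.6068·ln(0.01) = 2.794 s.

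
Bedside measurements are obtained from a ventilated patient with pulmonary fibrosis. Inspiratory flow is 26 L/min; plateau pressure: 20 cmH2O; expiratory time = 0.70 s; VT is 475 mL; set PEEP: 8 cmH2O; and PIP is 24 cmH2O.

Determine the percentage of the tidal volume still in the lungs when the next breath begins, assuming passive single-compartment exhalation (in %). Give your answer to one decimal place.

Flow: 26 L/min ÷ 60 = 0.4333 L/s.
R = (PIP − Pplat)/V̇ = (24 − 20) / 0.4333 = 4.0/0.4333 = 9.231 cmH2O·s/L.
C = Vt/(Pplat − PEEP) = 475.0 / (20 − 8) = 475.0/12.0 = 39.583 mL/cmH2O.
τ = R × C = 9.231 × 0.03958 L/cmH2O = 0.3654 s.
Fraction remaining at end-expiration = e^(−Te/τ) = e^(−0.70/0.3654) = 0.1472 → 14.72%.

14.7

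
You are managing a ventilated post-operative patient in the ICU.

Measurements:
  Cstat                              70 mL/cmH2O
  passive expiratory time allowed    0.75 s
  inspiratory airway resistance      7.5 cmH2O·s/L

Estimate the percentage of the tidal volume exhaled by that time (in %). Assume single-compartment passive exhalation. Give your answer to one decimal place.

τ = R × C = 7.5 × 70 mL/cmH2O = 7.5 × 0.070 L/cmH2O = 0.525 s.
Passive exhalation: V(t)/V₀ = e^(−t/τ) = e^(−0.75/0.525) = 0.2397.
Fraction exhaled = 1 − 0.2397 = 0.7603 → 76.03%.

76.0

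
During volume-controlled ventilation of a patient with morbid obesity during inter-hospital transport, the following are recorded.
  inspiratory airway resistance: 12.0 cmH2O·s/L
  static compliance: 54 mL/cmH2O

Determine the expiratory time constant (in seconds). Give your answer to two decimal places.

τ = R × C = 12.0 × 54 mL/cmH2O = 12.0 × 0.054 L/cmH2O = 0.648 s.

0.65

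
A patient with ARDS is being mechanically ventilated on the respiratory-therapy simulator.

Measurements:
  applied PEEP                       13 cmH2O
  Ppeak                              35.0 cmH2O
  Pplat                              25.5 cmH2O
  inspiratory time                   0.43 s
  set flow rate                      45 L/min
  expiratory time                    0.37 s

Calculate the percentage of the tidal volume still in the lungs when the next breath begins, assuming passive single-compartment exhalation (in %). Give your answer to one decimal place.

32.2

Flow: 45 L/min ÷ 60 = 0.75 L/s.
Vt = flow × Ti = 0.75 L/s × 0.43 s × 1000 mL/L = 322.5 mL.
R = (PIP − Pplat)/V̇ = (35.0 − 25.5) / 0.75 = 9.5/0.75 = 12.667 cmH2O·s/L.
C = Vt/(Pplat − PEEP) = 322.5 / (25.5 − 13) = 322.5/12.5 = 25.8 mL/cmH2O.
τ = R × C = 12.667 × 0.0258 L/cmH2O = 0.3268 s.
Fraction remaining at end-expiration = e^(−Te/τ) = e^(−0.37/0.3268) = 0.3223 → 32.23%.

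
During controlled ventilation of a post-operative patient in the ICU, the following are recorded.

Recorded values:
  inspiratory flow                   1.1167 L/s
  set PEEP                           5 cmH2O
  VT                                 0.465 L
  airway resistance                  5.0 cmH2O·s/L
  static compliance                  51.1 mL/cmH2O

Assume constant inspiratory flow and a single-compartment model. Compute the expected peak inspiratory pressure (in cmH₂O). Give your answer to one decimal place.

Equation of motion (constant flow): PIP = Vt/C + R·V̇ + PEEP.
PIP = 465/51.1 + 5.0×1.1167 + 5 = 9.1 + 5.584 + 5 = 19.684 cmH2O.

19.7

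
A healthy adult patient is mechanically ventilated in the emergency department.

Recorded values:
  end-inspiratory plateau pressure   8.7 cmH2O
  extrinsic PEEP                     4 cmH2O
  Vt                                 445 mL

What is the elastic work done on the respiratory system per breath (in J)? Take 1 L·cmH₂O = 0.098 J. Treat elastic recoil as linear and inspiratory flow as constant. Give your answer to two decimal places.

0.10

Elastic work ≈ ½ × (Pplat − PEEP) × Vt = 0.5 × (8.7 − 4) × 0.445 L = 0.5 × 4.7 × 0.445 = 1.046 L·cmH2O.
× 0.098 J/(L·cmH2O) → 0.1025 J.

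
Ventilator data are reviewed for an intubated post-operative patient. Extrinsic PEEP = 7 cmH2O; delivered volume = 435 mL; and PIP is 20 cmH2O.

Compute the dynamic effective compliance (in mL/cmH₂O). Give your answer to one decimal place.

33.5

Dynamic compliance = Vt / (PIP − PEEP) = 435 / (20 − 7) = 435 / 13.0 = 33.462 mL/cmH2O.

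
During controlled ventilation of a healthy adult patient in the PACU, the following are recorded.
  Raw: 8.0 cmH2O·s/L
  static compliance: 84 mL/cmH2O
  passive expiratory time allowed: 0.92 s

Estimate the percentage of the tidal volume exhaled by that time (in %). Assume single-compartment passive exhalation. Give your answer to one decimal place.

τ = R × C = 8.0 × 84 mL/cmH2O = 8.0 × 0.084 L/cmH2O = 0.672 s.
Passive exhalation: V(t)/V₀ = e^(−t/τ) = e^(−0.92/0.672) = 0.2543.
Fraction exhaled = 1 − 0.2543 = 0.7457 → 74.57%.

74.6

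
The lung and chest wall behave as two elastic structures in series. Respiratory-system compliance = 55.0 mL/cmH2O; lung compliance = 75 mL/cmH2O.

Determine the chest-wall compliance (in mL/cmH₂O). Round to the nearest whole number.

206

1/Ccw = 1/Crs − 1/CL.
1/Ccw = 1/55.0 − 1/75 = 0.004848.
Ccw = 206.27 mL/cmH2O.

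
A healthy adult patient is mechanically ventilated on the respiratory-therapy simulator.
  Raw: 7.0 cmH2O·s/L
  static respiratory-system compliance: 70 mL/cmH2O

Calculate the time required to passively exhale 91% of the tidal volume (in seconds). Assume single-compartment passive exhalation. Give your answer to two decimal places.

1.18

τ = R × C = 7.0 × 70 mL/cmH2O = 7.0 × 0.070 L/cmH2O = 0.49 s.
Exhaled fraction f = 1 − e^(−t/τ) → t = −τ·ln(1 − f) = −0.49·ln(0.09) = 1.18 s.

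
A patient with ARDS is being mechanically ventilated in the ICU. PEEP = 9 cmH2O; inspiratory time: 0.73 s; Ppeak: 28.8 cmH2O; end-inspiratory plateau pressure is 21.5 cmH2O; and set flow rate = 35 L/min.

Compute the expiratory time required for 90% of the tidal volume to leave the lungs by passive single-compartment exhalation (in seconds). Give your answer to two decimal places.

0.98

Flow: 35 L/min ÷ 60 = 0.5833 L/s.
Vt = flow × Ti = 0.5833 L/s × 0.73 s × 1000 mL/L = 425.81 mL.
R = (PIP − Pplat)/V̇ = (28.8 − 21.5) / 0.5833 = 7.3/0.5833 = 12.515 cmH2O·s/L.
C = Vt/(Pplat − PEEP) = 425.81 / (21.5 − 9) = 425.81/12.5 = 34.065 mL/cmH2O.
τ = R × C = 12.515 × 0.03407 L/cmH2O = 0.4264 s.
t = −τ·ln(1 − 0.90) = −0.4264·ln(0.1) = 0.9818 s.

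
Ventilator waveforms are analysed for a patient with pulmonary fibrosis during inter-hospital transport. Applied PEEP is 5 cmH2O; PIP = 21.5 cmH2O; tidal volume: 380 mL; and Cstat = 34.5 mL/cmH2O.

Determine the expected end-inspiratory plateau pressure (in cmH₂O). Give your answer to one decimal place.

16.0

Pplat = PEEP + Vt / Cstat = 5 + 380 / 34.5 = 5 + 11.014 = 16.014 cmH2O.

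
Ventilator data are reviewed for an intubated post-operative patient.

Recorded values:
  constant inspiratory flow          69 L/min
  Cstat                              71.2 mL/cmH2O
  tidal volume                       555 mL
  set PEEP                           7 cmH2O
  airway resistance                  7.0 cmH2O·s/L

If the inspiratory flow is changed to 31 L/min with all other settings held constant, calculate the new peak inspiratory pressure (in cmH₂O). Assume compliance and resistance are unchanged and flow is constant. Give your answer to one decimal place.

18.4

Flow: 69 L/min ÷ 60 = 1.15 L/s.
New flow: 31 L/min ÷ 60 = 0.5167 L/s.
PIP = Vt/C + R·V̇ + PEEP (constant-flow equation of motion).
Only the resistive term changes: ΔPIP = R × ΔV̇ = 7.0 × (0.5167 − 1.15) = 7.0 × -0.6333 = -4.433 cmH2O.
Original PIP = 555/71.2 + 7.0×1.15 + 7 = 22.845 cmH2O; new PIP = 22.845 + (-4.433) = 18.412 cmH2O.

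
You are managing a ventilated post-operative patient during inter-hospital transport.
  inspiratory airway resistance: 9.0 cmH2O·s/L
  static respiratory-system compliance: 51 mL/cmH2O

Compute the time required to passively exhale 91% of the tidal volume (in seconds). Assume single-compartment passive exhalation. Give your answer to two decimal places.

τ = R × C = 9.0 × 51 mL/cmH2O = 9.0 × 0.051 L/cmH2O = 0.459 s.
Exhaled fraction f = 1 − e^(−t/τ) → t = −τ·ln(1 − f) = −0.459·ln(0.09) = 1.105 s.

1.11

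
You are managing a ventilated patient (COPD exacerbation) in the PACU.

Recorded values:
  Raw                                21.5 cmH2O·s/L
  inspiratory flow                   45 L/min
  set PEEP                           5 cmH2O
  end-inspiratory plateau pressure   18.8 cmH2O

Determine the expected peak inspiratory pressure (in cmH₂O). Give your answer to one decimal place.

34.9

Flow: 45 L/min ÷ 60 = 0.75 L/s.
PIP = Pplat + Raw × flow = 18.8 + 21.5 × 0.75 = 18.8 + 16.125 = 34.925 cmH2O.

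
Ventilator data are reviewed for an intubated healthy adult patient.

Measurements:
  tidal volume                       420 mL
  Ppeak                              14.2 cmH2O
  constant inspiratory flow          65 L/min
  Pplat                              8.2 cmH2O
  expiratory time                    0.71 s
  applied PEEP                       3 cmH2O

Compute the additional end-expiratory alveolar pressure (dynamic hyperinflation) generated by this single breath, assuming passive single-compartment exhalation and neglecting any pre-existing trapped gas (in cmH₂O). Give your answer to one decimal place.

Flow: 65 L/min ÷ 60 = 1.0833 L/s.
R = (PIP − Pplat)/V̇ = (14.2 − 8.2) / 1.0833 = 6.0/1.0833 = 5.539 cmH2O·s/L.
C = Vt/(Pplat − PEEP) = 420.0 / (8.2 − 3) = 420.0/5.2 = 80.769 mL/cmH2O.
τ = R × C = 5.539 × 0.08077 L/cmH2O = 0.4474 s.
Fraction remaining = e^(−Te/τ) = e^(−0.71/0.4474) = 0.2045; trapped volume = 420.0 × 0.2045 = 85.89 mL.
Additional alveolar pressure from trapping ≈ V_trapped / C = 85.89 / 80.769 = 1.063 cmH2O.

1.1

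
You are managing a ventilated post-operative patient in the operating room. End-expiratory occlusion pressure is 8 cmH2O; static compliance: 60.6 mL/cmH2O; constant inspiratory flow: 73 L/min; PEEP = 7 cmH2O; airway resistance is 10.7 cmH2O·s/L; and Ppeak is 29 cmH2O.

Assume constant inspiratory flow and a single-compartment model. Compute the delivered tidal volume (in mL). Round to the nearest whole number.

Flow: 73 L/min ÷ 60 = 1.2167 L/s.
Total PEEP = 8 cmH2O (set 7 + intrinsic 1); this is the baseline alveolar pressure.
Equation of motion (constant flow): PIP = Vt/C + R·V̇ + PEEP.
Vt/C = PIP − R·V̇ − PEEP = 29 − 13.019 − 8 = 7.981 cmH2O.
Vt = C × 7.981 = 60.6 × 7.981 = 483.65 mL.

484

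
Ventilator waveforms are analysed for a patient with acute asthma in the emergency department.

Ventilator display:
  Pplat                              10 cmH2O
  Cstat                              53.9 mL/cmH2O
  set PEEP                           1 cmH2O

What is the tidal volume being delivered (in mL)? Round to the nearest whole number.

Vt = Cstat × (Pplat − PEEP) = 53.9 × (10 − 1) = 53.9 × 9.0 = 485.1 mL.

485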